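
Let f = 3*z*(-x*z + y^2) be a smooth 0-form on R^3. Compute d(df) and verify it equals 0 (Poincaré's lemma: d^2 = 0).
d(df) = 0

Step 1: df = sum_i (∂f/∂x_i) dx_i = (-3*z^2) dx + (6*y*z) dy + (-6*x*z + 3*y^2) dz.
Step 2: Apply d again. Using the 1-form formula, the coefficient of dx ∧ dy in d(df) is ∂^2 f/∂x ∂y - ∂^2 f/∂y ∂x = (0) - (0) = 0 (equality of mixed partials for smooth f).
Similarly for dx ∧ dz and dy ∧ dz — all coefficients vanish. So d(df) = 0.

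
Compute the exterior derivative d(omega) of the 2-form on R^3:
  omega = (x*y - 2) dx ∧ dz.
d(omega) = (-x) dx ∧ dy ∧ dz

For a 2-form omega = sum_{i<j} g_{ij} dx_i ∧ dx_j, the exterior derivative is
  d(omega) = sum_{i<j} d(g_{ij}) ∧ dx_i ∧ dx_j = sum_{i<j, k} (∂g_{ij}/∂x_k) dx_k ∧ dx_i ∧ dx_j.
Expand each term, using dx_k ∧ dx_i ∧ dx_j = sgn(permutation) dx_{(a)} ∧ dx_{(b)} ∧ dx_{(c)} with (a < b < c) sorted:
  d(x*y - 2) includes (∂/∂y)(x*y - 2) dy = (x) dy, which multiplied by dx ∧ dz gives (-x) dx ∧ dy ∧ dz
Collecting like 3-forms: d(omega) = (-x) dx ∧ dy ∧ dz.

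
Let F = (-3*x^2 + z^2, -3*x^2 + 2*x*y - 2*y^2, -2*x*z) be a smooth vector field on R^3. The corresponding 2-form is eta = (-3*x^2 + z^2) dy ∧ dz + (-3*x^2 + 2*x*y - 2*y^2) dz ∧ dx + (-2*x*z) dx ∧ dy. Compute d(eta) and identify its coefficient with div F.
d(eta) = (-6*x - 4*y) dx ∧ dy ∧ dz; div F = -6*x - 4*y

For a 2-form in R^3 of the form above, applying d gives a 3-form with coefficient ∂P/∂x + ∂Q/∂y + ∂R/∂z:
  ∂P/∂x = -6*x
  ∂Q/∂y = 2*x - 4*y
  ∂R/∂z = -2*x
Sum = -6*x - 4*y, which is exactly div F.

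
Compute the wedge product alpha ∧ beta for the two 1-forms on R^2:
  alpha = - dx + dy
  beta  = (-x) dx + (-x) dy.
alpha ∧ beta = (2*x) dx ∧ dy

Distribute the wedge, using dx_i ∧ dx_j = -dx_j ∧ dx_i and dx_i ∧ dx_i = 0. For each pair (i, j) with i < j, the coefficient of dx_i ∧ dx_j in alpha ∧ beta is (alpha_i * beta_j - alpha_j * beta_i). Collecting: alpha ∧ beta = (2*x) dx ∧ dy.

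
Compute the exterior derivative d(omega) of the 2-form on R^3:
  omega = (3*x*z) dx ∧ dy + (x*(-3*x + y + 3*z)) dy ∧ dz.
d(omega) = (-3*x + y + 3*z) dx ∧ dy ∧ dz

For a 2-form omega = sum_{i<j} g_{ij} dx_i ∧ dx_j, the exterior derivative is
  d(omega) = sum_{i<j} d(g_{ij}) ∧ dx_i ∧ dx_j = sum_{i<j, k} (∂g_{ij}/∂x_k) dx_k ∧ dx_i ∧ dx_j.
Expand each term, using dx_k ∧ dx_i ∧ dx_j = sgn(permutation) dx_{(a)} ∧ dx_{(b)} ∧ dx_{(c)} with (a < b < c) sorted:
  d(3*x*z) includes (∂/∂z)(3*x*z) dz = (3*x) dz, which multiplied by dx ∧ dy gives (3*x) dx ∧ dy ∧ dz
  d(x*(-3*x + y + 3*z)) includes (∂/∂x)(x*(-3*x + y + 3*z)) dx = (-6*x + y + 3*z) dx, which multiplied by dy ∧ dz gives (-6*x + y + 3*z) dx ∧ dy ∧ dz
Collecting like 3-forms: d(omega) = (-3*x + y + 3*z) dx ∧ dy ∧ dz.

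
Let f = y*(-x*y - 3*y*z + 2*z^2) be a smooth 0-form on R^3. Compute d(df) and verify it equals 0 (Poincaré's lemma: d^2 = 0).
d(df) = 0

Step 1: df = sum_i (∂f/∂x_i) dx_i = (-y^2) dx + (-2*x*y - 6*y*z + 2*z^2) dy + (y*(-3*y + 4*z)) dz.
Step 2: Apply d again. Using the 1-form formula, the coefficient of dx ∧ dy in d(df) is ∂^2 f/∂x ∂y - ∂^2 f/∂y ∂x = (-2*y) - (-2*y) = 0 (equality of mixed partials for smooth f).
Similarly for dx ∧ dz and dy ∧ dz — all coefficients vanish. So d(df) = 0.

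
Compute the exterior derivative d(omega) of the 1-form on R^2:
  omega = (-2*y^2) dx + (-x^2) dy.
d(omega) = (-2*x + 4*y) dx ∧ dy

For a 1-form omega = sum_i f_i dx_i, the exterior derivative is
  d(omega) = sum_{i < j} (∂f_j/∂x_i - ∂f_i/∂x_j) dx_i ∧ dx_j.
  coefficient of dx ∧ dy: ∂f_2/∂x - ∂f_1/∂y = ∂(-x^2)/∂x - ∂(-2*y^2)/∂y = -2*x + 4*y
Assembling: d(omega) = (-2*x + 4*y) dx ∧ dy.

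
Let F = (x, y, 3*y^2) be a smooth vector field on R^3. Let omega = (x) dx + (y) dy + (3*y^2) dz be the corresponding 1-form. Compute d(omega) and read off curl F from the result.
d(omega) = (6*y) dy ∧ dz + (0) dz ∧ dx + (0) dx ∧ dy; curl F = (6*y, 0, 0)

d omega = sum_{i<j} (∂f_j/∂x_i - ∂f_i/∂x_j) dx_i ∧ dx_j. Under the identification (dy ∧ dz, dz ∧ dx, dx ∧ dy) ↔ (e_x, e_y, e_z), the coefficients are exactly the components of curl F. Compute:
  ∂R/∂y - ∂Q/∂z = (6*y) - (0) = 6*y
  ∂P/∂z - ∂R/∂x = (0) - (0) = 0
  ∂Q/∂x - ∂P/∂y = (0) - (0) = 0.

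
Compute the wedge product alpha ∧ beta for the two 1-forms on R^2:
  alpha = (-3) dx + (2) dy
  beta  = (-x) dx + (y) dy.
alpha ∧ beta = (2*x - 3*y) dx ∧ dy

Distribute the wedge, using dx_i ∧ dx_j = -dx_j ∧ dx_i and dx_i ∧ dx_i = 0. For each pair (i, j) with i < j, the coefficient of dx_i ∧ dx_j in alpha ∧ beta is (alpha_i * beta_j - alpha_j * beta_i). Collecting: alpha ∧ beta = (2*x - 3*y) dx ∧ dy.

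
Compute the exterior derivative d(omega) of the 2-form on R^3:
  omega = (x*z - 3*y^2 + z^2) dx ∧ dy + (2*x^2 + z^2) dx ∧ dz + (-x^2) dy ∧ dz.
d(omega) = (-x + 2*z) dx ∧ dy ∧ dz

For a 2-form omega = sum_{i<j} g_{ij} dx_i ∧ dx_j, the exterior derivative is
  d(omega) = sum_{i<j} d(g_{ij}) ∧ dx_i ∧ dx_j = sum_{i<j, k} (∂g_{ij}/∂x_k) dx_k ∧ dx_i ∧ dx_j.
Expand each term, using dx_k ∧ dx_i ∧ dx_j = sgn(permutation) dx_{(a)} ∧ dx_{(b)} ∧ dx_{(c)} with (a < b < c) sorted:
  d(x*z - 3*y^2 + z^2) includes (∂/∂z)(x*z - 3*y^2 + z^2) dz = (x + 2*z) dz, which multiplied by dx ∧ dy gives (x + 2*z) dx ∧ dy ∧ dz
  d(-x^2) includes (∂/∂x)(-x^2) dx = (-2*x) dx, which multiplied by dy ∧ dz gives (-2*x) dx ∧ dy ∧ dz
Collecting like 3-forms: d(omega) = (-x + 2*z) dx ∧ dy ∧ dz.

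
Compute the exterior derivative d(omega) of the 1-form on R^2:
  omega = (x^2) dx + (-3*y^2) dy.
d(omega) = 0

For a 1-form omega = sum_i f_i dx_i, the exterior derivative is
  d(omega) = sum_{i < j} (∂f_j/∂x_i - ∂f_i/∂x_j) dx_i ∧ dx_j.

Assembling: d(omega) = 0.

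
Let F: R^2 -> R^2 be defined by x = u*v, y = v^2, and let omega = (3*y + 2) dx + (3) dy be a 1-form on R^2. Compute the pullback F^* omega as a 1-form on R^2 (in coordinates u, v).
F^* omega = (v*(3*v^2 + 2)) du + (3*u*v^2 + 2*u + 6*v) dv

Using F^*(f dg) = (f ∘ F) d(g ∘ F), substitute each coordinate x_i by F_i(u, v) in f_i, and replace dx_i by d F_i = (∂F_i/∂u) du + (∂F_i/∂v) dv.
  For the x component: f_1(F) = 3*v^2 + 2; d F_1 = (v) du + (u) dv
  For the y component: f_2(F) = 3; d F_2 = (0) du + (2*v) dv
Combining and collecting du, dv coefficients:
  coeff of du: v*(3*v^2 + 2)
  coeff of dv: 3*u*v^2 + 2*u + 6*v
F^* omega = (v*(3*v^2 + 2)) du + (3*u*v^2 + 2*u + 6*v) dv.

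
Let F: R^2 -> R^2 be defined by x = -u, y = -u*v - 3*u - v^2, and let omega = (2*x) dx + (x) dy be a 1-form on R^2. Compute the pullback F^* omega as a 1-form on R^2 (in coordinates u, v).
F^* omega = (u*(v + 5)) du + (u*(u + 2*v)) dv

Using F^*(f dg) = (f ∘ F) d(g ∘ F), substitute each coordinate x_i by F_i(u, v) in f_i, and replace dx_i by d F_i = (∂F_i/∂u) du + (∂F_i/∂v) dv.
  For the x component: f_1(F) = -2*u; d F_1 = (-1) du + (0) dv
  For the y component: f_2(F) = -u; d F_2 = (-v - 3) du + (-u - 2*v) dv
Combining and collecting du, dv coefficients:
  coeff of du: u*(v + 5)
  coeff of dv: u*(u + 2*v)
F^* omega = (u*(v + 5)) du + (u*(u + 2*v)) dv.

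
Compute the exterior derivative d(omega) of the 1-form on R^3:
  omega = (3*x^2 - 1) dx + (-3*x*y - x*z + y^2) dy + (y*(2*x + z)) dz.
d(omega) = (-3*y - z) dx ∧ dy + (2*y) dx ∧ dz + (3*x + z) dy ∧ dz

For a 1-form omega = sum_i f_i dx_i, the exterior derivative is
  d(omega) = sum_{i < j} (∂f_j/∂x_i - ∂f_i/∂x_j) dx_i ∧ dx_j.
  coefficient of dx ∧ dy: ∂f_2/∂x - ∂f_1/∂y = ∂(-3*x*y - x*z + y^2)/∂x - ∂(3*x^2 - 1)/∂y = -3*y - z
  coefficient of dx ∧ dz: ∂f_3/∂x - ∂f_1/∂z = ∂(y*(2*x + z))/∂x - ∂(3*x^2 - 1)/∂z = 2*y
  coefficient of dy ∧ dz: ∂f_3/∂y - ∂f_2/∂z = ∂(y*(2*x + z))/∂y - ∂(-3*x*y - x*z + y^2)/∂z = 3*x + z
Assembling: d(omega) = (-3*y - z) dx ∧ dy + (2*y) dx ∧ dz + (3*x + z) dy ∧ dz.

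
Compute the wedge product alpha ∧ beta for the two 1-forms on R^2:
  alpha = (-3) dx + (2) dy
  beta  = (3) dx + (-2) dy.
alpha ∧ beta = 0

Distribute the wedge, using dx_i ∧ dx_j = -dx_j ∧ dx_i and dx_i ∧ dx_i = 0. For each pair (i, j) with i < j, the coefficient of dx_i ∧ dx_j in alpha ∧ beta is (alpha_i * beta_j - alpha_j * beta_i). Collecting: alpha ∧ beta = 0.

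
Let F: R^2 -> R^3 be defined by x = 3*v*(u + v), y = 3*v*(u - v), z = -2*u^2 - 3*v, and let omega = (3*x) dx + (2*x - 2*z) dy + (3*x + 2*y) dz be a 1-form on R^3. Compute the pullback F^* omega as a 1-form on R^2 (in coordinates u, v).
F^* omega = (3*v*(-16*u^2 + 11*u*v + 15*v^2 + 6*v)) du + (12*u^3 + 21*u^2*v + 63*u*v^2 - 27*u*v + 18*v^3 - 45*v^2) dv

Using F^*(f dg) = (f ∘ F) d(g ∘ F), substitute each coordinate x_i by F_i(u, v) in f_i, and replace dx_i by d F_i = (∂F_i/∂u) du + (∂F_i/∂v) dv.
  For the x component: f_1(F) = 9*v*(u + v); d F_1 = (3*v) du + (3*u + 6*v) dv
  For the y component: f_2(F) = 4*u^2 + 6*u*v + 6*v^2 + 6*v; d F_2 = (3*v) du + (3*u - 6*v) dv
  For the z component: f_3(F) = 3*v*(5*u + v); d F_3 = (-4*u) du + (-3) dv
Combining and collecting du, dv coefficients:
  coeff of du: 3*v*(-16*u^2 + 11*u*v + 15*v^2 + 6*v)
  coeff of dv: 12*u^3 + 21*u^2*v + 63*u*v^2 - 27*u*v + 18*v^3 - 45*v^2
F^* omega = (3*v*(-16*u^2 + 11*u*v + 15*v^2 + 6*v)) du + (12*u^3 + 21*u^2*v + 63*u*v^2 - 27*u*v + 18*v^3 - 45*v^2) dv.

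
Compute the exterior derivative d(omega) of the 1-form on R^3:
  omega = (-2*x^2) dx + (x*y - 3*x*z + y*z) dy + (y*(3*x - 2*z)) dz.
d(omega) = (y - 3*z) dx ∧ dy + (3*y) dx ∧ dz + (6*x - y - 2*z) dy ∧ dz

For a 1-form omega = sum_i f_i dx_i, the exterior derivative is
  d(omega) = sum_{i < j} (∂f_j/∂x_i - ∂f_i/∂x_j) dx_i ∧ dx_j.
  coefficient of dx ∧ dy: ∂f_2/∂x - ∂f_1/∂y = ∂(x*y - 3*x*z + y*z)/∂x - ∂(-2*x^2)/∂y = y - 3*z
  coefficient of dx ∧ dz: ∂f_3/∂x - ∂f_1/∂z = ∂(y*(3*x - 2*z))/∂x - ∂(-2*x^2)/∂z = 3*y
  coefficient of dy ∧ dz: ∂f_3/∂y - ∂f_2/∂z = ∂(y*(3*x - 2*z))/∂y - ∂(x*y - 3*x*z + y*z)/∂z = 6*x - y - 2*z
Assembling: d(omega) = (y - 3*z) dx ∧ dy + (3*y) dx ∧ dz + (6*x - y - 2*z) dy ∧ dz.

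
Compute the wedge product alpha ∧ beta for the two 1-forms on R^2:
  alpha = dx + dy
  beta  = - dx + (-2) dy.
alpha ∧ beta = (-1) dx ∧ dy

Distribute the wedge, using dx_i ∧ dx_j = -dx_j ∧ dx_i and dx_i ∧ dx_i = 0. For each pair (i, j) with i < j, the coefficient of dx_i ∧ dx_j in alpha ∧ beta is (alpha_i * beta_j - alpha_j * beta_i). Collecting: alpha ∧ beta = (-1) dx ∧ dy.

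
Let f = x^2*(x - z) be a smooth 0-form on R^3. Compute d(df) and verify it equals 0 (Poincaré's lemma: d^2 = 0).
d(df) = 0

Step 1: df = sum_i (∂f/∂x_i) dx_i = (x*(3*x - 2*z)) dx + (0) dy + (-x^2) dz.
Step 2: Apply d again. Using the 1-form formula, the coefficient of dx ∧ dy in d(df) is ∂^2 f/∂x ∂y - ∂^2 f/∂y ∂x = (0) - (0) = 0 (equality of mixed partials for smooth f).
Similarly for dx ∧ dz and dy ∧ dz — all coefficients vanish. So d(df) = 0.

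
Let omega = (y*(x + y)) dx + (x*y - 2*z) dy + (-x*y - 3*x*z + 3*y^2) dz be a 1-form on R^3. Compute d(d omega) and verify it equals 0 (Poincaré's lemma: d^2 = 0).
d(d omega) = 0

Step 1: d omega = sum_{i<j} (∂f_j/∂x_i - ∂f_i/∂x_j) dx_i ∧ dx_j:
  coeff of dx ∧ dy: -x - y
  coeff of dx ∧ dz: -y - 3*z
  coeff of dy ∧ dz: -x + 6*y + 2
Step 2: Apply d again to each 2-form coefficient. The only possible 3-form in R^3 is dx ∧ dy ∧ dz, with coefficient
  ∂(coeff of dy∧dz)/∂x - ∂(coeff of dx∧dz)/∂y + ∂(coeff of dx∧dy)/∂z
  = ∂/∂x (-x + 6*y + 2) - ∂/∂y (-y - 3*z) + ∂/∂z (-x - y).
Each of these terms simplifies to sums of mixed partials that cancel in pairs. The result is 0 (by equality of mixed partials for smooth functions — Schwarz / Clairaut).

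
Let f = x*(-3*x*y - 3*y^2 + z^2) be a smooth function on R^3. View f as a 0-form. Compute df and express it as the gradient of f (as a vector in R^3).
df = (-6*x*y - 3*y^2 + z^2) dx + (3*x*(-x - 2*y)) dy + (2*x*z) dz; grad f = (-6*x*y - 3*y^2 + z^2, 3*x*(-x - 2*y), 2*x*z)

For a 0-form f, d f = (∂f/∂x) dx + (∂f/∂y) dy + (∂f/∂z) dz. The components of the vector representation are exactly the entries of grad f in Cartesian coordinates:
  ∂f/∂x = -6*x*y - 3*y^2 + z^2
  ∂f/∂y = 3*x*(-x - 2*y)
  ∂f/∂z = 2*x*z.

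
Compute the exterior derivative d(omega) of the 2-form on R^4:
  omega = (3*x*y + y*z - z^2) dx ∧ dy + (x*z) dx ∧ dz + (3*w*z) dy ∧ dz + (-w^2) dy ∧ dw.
d(omega) = (y - 2*z) dx ∧ dy ∧ dz + (3*z) dy ∧ dz ∧ dw

For a 2-form omega = sum_{i<j} g_{ij} dx_i ∧ dx_j, the exterior derivative is
  d(omega) = sum_{i<j} d(g_{ij}) ∧ dx_i ∧ dx_j = sum_{i<j, k} (∂g_{ij}/∂x_k) dx_k ∧ dx_i ∧ dx_j.
Expand each term, using dx_k ∧ dx_i ∧ dx_j = sgn(permutation) dx_{(a)} ∧ dx_{(b)} ∧ dx_{(c)} with (a < b < c) sorted:
  d(3*x*y + y*z - z^2) includes (∂/∂z)(3*x*y + y*z - z^2) dz = (y - 2*z) dz, which multiplied by dx ∧ dy gives (y - 2*z) dx ∧ dy ∧ dz
  d(3*w*z) includes (∂/∂w)(3*w*z) dw = (3*z) dw, which multiplied by dy ∧ dz gives (3*z) dy ∧ dz ∧ dw
Collecting like 3-forms: d(omega) = (y - 2*z) dx ∧ dy ∧ dz + (3*z) dy ∧ dz ∧ dw.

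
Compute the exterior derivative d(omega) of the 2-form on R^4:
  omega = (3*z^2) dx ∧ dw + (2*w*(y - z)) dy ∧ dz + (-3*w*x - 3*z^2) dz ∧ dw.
d(omega) = (-3*w - 6*z) dx ∧ dz ∧ dw + (2*y - 2*z) dy ∧ dz ∧ dw

For a 2-form omega = sum_{i<j} g_{ij} dx_i ∧ dx_j, the exterior derivative is
  d(omega) = sum_{i<j} d(g_{ij}) ∧ dx_i ∧ dx_j = sum_{i<j, k} (∂g_{ij}/∂x_k) dx_k ∧ dx_i ∧ dx_j.
Expand each term, using dx_k ∧ dx_i ∧ dx_j = sgn(permutation) dx_{(a)} ∧ dx_{(b)} ∧ dx_{(c)} with (a < b < c) sorted:
  d(3*z^2) includes (∂/∂z)(3*z^2) dz = (6*z) dz, which multiplied by dx ∧ dw gives (-6*z) dx ∧ dz ∧ dw
  d(2*w*(y - z)) includes (∂/∂w)(2*w*(y - z)) dw = (2*y - 2*z) dw, which multiplied by dy ∧ dz gives (2*y - 2*z) dy ∧ dz ∧ dw
  d(-3*w*x - 3*z^2) includes (∂/∂x)(-3*w*x - 3*z^2) dx = (-3*w) dx, which multiplied by dz ∧ dw gives (-3*w) dx ∧ dz ∧ dw
Collecting like 3-forms: d(omega) = (-3*w - 6*z) dx ∧ dz ∧ dw + (2*y - 2*z) dy ∧ dz ∧ dw.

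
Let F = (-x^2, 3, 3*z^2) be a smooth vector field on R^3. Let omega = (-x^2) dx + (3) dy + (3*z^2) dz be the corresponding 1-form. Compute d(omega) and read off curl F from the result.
d(omega) = (0) dy ∧ dz + (0) dz ∧ dx + (0) dx ∧ dy; curl F = (0, 0, 0)

d omega = sum_{i<j} (∂f_j/∂x_i - ∂f_i/∂x_j) dx_i ∧ dx_j. Under the identification (dy ∧ dz, dz ∧ dx, dx ∧ dy) ↔ (e_x, e_y, e_z), the coefficients are exactly the components of curl F. Compute:
  ∂R/∂y - ∂Q/∂z = (0) - (0) = 0
  ∂P/∂z - ∂R/∂x = (0) - (0) = 0
  ∂Q/∂x - ∂P/∂y = (0) - (0) = 0.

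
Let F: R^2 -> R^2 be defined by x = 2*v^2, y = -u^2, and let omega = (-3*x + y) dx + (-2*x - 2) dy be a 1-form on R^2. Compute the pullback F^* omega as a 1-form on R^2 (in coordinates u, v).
F^* omega = (4*u*(2*v^2 + 1)) du + (4*v*(-u^2 - 6*v^2)) dv

Using F^*(f dg) = (f ∘ F) d(g ∘ F), substitute each coordinate x_i by F_i(u, v) in f_i, and replace dx_i by d F_i = (∂F_i/∂u) du + (∂F_i/∂v) dv.
  For the x component: f_1(F) = -u^2 - 6*v^2; d F_1 = (0) du + (4*v) dv
  For the y component: f_2(F) = -4*v^2 - 2; d F_2 = (-2*u) du + (0) dv
Combining and collecting du, dv coefficients:
  coeff of du: 4*u*(2*v^2 + 1)
  coeff of dv: 4*v*(-u^2 - 6*v^2)
F^* omega = (4*u*(2*v^2 + 1)) du + (4*v*(-u^2 - 6*v^2)) dv.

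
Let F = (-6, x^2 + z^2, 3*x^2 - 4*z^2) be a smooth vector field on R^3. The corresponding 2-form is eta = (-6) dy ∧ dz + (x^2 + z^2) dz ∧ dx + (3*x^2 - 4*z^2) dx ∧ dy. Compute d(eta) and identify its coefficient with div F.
d(eta) = (-8*z) dx ∧ dy ∧ dz; div F = -8*z

For a 2-form in R^3 of the form above, applying d gives a 3-form with coefficient ∂P/∂x + ∂Q/∂y + ∂R/∂z:
  ∂P/∂x = 0
  ∂Q/∂y = 0
  ∂R/∂z = -8*z
Sum = -8*z, which is exactly div F.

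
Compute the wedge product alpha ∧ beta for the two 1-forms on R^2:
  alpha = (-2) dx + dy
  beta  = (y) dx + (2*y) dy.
alpha ∧ beta = (-5*y) dx ∧ dy

Distribute the wedge, using dx_i ∧ dx_j = -dx_j ∧ dx_i and dx_i ∧ dx_i = 0. For each pair (i, j) with i < j, the coefficient of dx_i ∧ dx_j in alpha ∧ beta is (alpha_i * beta_j - alpha_j * beta_i). Collecting: alpha ∧ beta = (-5*y) dx ∧ dy.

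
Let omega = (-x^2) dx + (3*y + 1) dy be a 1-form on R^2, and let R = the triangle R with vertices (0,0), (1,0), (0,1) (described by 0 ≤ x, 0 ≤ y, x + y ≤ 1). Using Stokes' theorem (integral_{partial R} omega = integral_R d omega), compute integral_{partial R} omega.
integral_(partial R) omega = 0

Stokes: integral_partial_R omega = integral_R d omega with d omega = (∂Q/∂x - ∂P/∂y) dx ∧ dy.
  ∂Q/∂x = 0
  ∂P/∂y = 0
  integrand = ∂Q/∂x - ∂P/∂y = 0.
Integrating over R: integral_0^1 integral_0^{1-x} (0) dy dx = 0.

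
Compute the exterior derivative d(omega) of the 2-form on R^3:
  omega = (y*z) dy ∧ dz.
d(omega) = 0

For a 2-form omega = sum_{i<j} g_{ij} dx_i ∧ dx_j, the exterior derivative is
  d(omega) = sum_{i<j} d(g_{ij}) ∧ dx_i ∧ dx_j = sum_{i<j, k} (∂g_{ij}/∂x_k) dx_k ∧ dx_i ∧ dx_j.
Expand each term, using dx_k ∧ dx_i ∧ dx_j = sgn(permutation) dx_{(a)} ∧ dx_{(b)} ∧ dx_{(c)} with (a < b < c) sorted:

Collecting like 3-forms: d(omega) = 0.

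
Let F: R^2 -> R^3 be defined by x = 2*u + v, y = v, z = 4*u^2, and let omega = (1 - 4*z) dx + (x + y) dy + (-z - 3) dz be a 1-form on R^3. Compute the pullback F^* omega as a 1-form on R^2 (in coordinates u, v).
F^* omega = (-32*u^3 - 32*u^2 - 24*u + 2) du + (-16*u^2 + 2*u + 2*v + 1) dv

Using F^*(f dg) = (f ∘ F) d(g ∘ F), substitute each coordinate x_i by F_i(u, v) in f_i, and replace dx_i by d F_i = (∂F_i/∂u) du + (∂F_i/∂v) dv.
  For the x component: f_1(F) = 1 - 16*u^2; d F_1 = (2) du + (1) dv
  For the y component: f_2(F) = 2*u + 2*v; d F_2 = (0) du + (1) dv
  For the z component: f_3(F) = -4*u^2 - 3; d F_3 = (8*u) du + (0) dv
Combining and collecting du, dv coefficients:
  coeff of du: -32*u^3 - 32*u^2 - 24*u + 2
  coeff of dv: -16*u^2 + 2*u + 2*v + 1
F^* omega = (-32*u^3 - 32*u^2 - 24*u + 2) du + (-16*u^2 + 2*u + 2*v + 1) dv.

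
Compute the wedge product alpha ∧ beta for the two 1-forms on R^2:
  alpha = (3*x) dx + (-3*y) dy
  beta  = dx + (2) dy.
alpha ∧ beta = (6*x + 3*y) dx ∧ dy

Distribute the wedge, using dx_i ∧ dx_j = -dx_j ∧ dx_i and dx_i ∧ dx_i = 0. For each pair (i, j) with i < j, the coefficient of dx_i ∧ dx_j in alpha ∧ beta is (alpha_i * beta_j - alpha_j * beta_i). Collecting: alpha ∧ beta = (6*x + 3*y) dx ∧ dy.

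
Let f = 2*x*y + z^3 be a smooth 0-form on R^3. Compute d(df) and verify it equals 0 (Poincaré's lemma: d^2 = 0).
d(df) = 0

Step 1: df = sum_i (∂f/∂x_i) dx_i = (2*y) dx + (2*x) dy + (3*z^2) dz.
Step 2: Apply d again. Using the 1-form formula, the coefficient of dx ∧ dy in d(df) is ∂^2 f/∂x ∂y - ∂^2 f/∂y ∂x = (2) - (2) = 0 (equality of mixed partials for smooth f).
Similarly for dx ∧ dz and dy ∧ dz — all coefficients vanish. So d(df) = 0.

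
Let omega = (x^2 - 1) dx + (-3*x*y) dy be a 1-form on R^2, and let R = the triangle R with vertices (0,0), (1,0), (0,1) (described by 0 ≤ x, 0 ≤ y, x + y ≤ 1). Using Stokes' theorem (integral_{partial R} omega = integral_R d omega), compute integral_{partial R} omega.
integral_(partial R) omega = -1/2

Stokes: integral_partial_R omega = integral_R d omega with d omega = (∂Q/∂x - ∂P/∂y) dx ∧ dy.
  ∂Q/∂x = -3*y
  ∂P/∂y = 0
  integrand = ∂Q/∂x - ∂P/∂y = -3*y.
Integrating over R: integral_0^1 integral_0^{1-x} (-3*y) dy dx = -1/2.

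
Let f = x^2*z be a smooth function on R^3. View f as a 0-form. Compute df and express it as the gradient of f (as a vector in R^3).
df = (2*x*z) dx + (0) dy + (x^2) dz; grad f = (2*x*z, 0, x^2)

For a 0-form f, d f = (∂f/∂x) dx + (∂f/∂y) dy + (∂f/∂z) dz. The components of the vector representation are exactly the entries of grad f in Cartesian coordinates:
  ∂f/∂x = 2*x*z
  ∂f/∂y = 0
  ∂f/∂z = x^2.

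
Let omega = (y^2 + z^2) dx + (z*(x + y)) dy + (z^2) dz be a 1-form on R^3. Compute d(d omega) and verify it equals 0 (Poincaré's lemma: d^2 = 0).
d(d omega) = 0

Step 1: d omega = sum_{i<j} (∂f_j/∂x_i - ∂f_i/∂x_j) dx_i ∧ dx_j:
  coeff of dx ∧ dy: -2*y + z
  coeff of dx ∧ dz: -2*z
  coeff of dy ∧ dz: -x - y
Step 2: Apply d again to each 2-form coefficient. The only possible 3-form in R^3 is dx ∧ dy ∧ dz, with coefficient
  ∂(coeff of dy∧dz)/∂x - ∂(coeff of dx∧dz)/∂y + ∂(coeff of dx∧dy)/∂z
  = ∂/∂x (-x - y) - ∂/∂y (-2*z) + ∂/∂z (-2*y + z).
Each of these terms simplifies to sums of mixed partials that cancel in pairs. The result is 0 (by equality of mixed partials for smooth functions — Schwarz / Clairaut).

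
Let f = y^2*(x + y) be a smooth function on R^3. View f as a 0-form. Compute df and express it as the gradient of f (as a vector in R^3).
df = (y^2) dx + (y*(2*x + 3*y)) dy + (0) dz; grad f = (y^2, y*(2*x + 3*y), 0)

For a 0-form f, d f = (∂f/∂x) dx + (∂f/∂y) dy + (∂f/∂z) dz. The components of the vector representation are exactly the entries of grad f in Cartesian coordinates:
  ∂f/∂x = y^2
  ∂f/∂y = y*(2*x + 3*y)
  ∂f/∂z = 0.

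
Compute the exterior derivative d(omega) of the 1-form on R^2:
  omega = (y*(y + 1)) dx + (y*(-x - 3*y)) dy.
d(omega) = (-3*y - 1) dx ∧ dy

For a 1-form omega = sum_i f_i dx_i, the exterior derivative is
  d(omega) = sum_{i < j} (∂f_j/∂x_i - ∂f_i/∂x_j) dx_i ∧ dx_j.
  coefficient of dx ∧ dy: ∂f_2/∂x - ∂f_1/∂y = ∂(y*(-x - 3*y))/∂x - ∂(y*(y + 1))/∂y = -3*y - 1
Assembling: d(omega) = (-3*y - 1) dx ∧ dy.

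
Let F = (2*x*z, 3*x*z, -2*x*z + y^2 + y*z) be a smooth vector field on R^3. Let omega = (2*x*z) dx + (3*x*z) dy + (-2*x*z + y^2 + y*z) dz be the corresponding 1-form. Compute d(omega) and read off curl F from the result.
d(omega) = (-3*x + 2*y + z) dy ∧ dz + (2*x + 2*z) dz ∧ dx + (3*z) dx ∧ dy; curl F = (-3*x + 2*y + z, 2*x + 2*z, 3*z)

d omega = sum_{i<j} (∂f_j/∂x_i - ∂f_i/∂x_j) dx_i ∧ dx_j. Under the identification (dy ∧ dz, dz ∧ dx, dx ∧ dy) ↔ (e_x, e_y, e_z), the coefficients are exactly the components of curl F. Compute:
  ∂R/∂y - ∂Q/∂z = (2*y + z) - (3*x) = -3*x + 2*y + z
  ∂P/∂z - ∂R/∂x = (2*x) - (-2*z) = 2*x + 2*z
  ∂Q/∂x - ∂P/∂y = (3*z) - (0) = 3*z.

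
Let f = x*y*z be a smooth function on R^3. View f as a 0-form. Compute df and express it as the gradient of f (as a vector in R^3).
df = (y*z) dx + (x*z) dy + (x*y) dz; grad f = (y*z, x*z, x*y)

For a 0-form f, d f = (∂f/∂x) dx + (∂f/∂y) dy + (∂f/∂z) dz. The components of the vector representation are exactly the entries of grad f in Cartesian coordinates:
  ∂f/∂x = y*z
  ∂f/∂y = x*z
  ∂f/∂z = x*y.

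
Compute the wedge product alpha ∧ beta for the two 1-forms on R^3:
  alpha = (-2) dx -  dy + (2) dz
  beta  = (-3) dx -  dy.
alpha ∧ beta = (-1) dx ∧ dy + (6) dx ∧ dz + (2) dy ∧ dz

Distribute the wedge, using dx_i ∧ dx_j = -dx_j ∧ dx_i and dx_i ∧ dx_i = 0. For each pair (i, j) with i < j, the coefficient of dx_i ∧ dx_j in alpha ∧ beta is (alpha_i * beta_j - alpha_j * beta_i). Collecting: alpha ∧ beta = (-1) dx ∧ dy + (6) dx ∧ dz + (2) dy ∧ dz.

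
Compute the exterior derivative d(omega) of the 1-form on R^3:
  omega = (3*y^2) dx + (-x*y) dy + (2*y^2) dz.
d(omega) = (-7*y) dx ∧ dy + (4*y) dy ∧ dz

For a 1-form omega = sum_i f_i dx_i, the exterior derivative is
  d(omega) = sum_{i < j} (∂f_j/∂x_i - ∂f_i/∂x_j) dx_i ∧ dx_j.
  coefficient of dx ∧ dy: ∂f_2/∂x - ∂f_1/∂y = ∂(-x*y)/∂x - ∂(3*y^2)/∂y = -7*y
  coefficient of dy ∧ dz: ∂f_3/∂y - ∂f_2/∂z = ∂(2*y^2)/∂y - ∂(-x*y)/∂z = 4*y
Assembling: d(omega) = (-7*y) dx ∧ dy + (4*y) dy ∧ dz.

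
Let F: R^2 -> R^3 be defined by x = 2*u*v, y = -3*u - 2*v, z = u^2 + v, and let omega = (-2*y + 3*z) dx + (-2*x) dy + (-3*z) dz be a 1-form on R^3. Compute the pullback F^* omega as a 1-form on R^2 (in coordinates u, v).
F^* omega = (-6*u^3 + 6*u^2*v + 18*u*v + 14*v^2) du + (6*u^3 + 9*u^2 + 22*u*v - 3*v) dv

Using F^*(f dg) = (f ∘ F) d(g ∘ F), substitute each coordinate x_i by F_i(u, v) in f_i, and replace dx_i by d F_i = (∂F_i/∂u) du + (∂F_i/∂v) dv.
  For the x component: f_1(F) = 3*u^2 + 6*u + 7*v; d F_1 = (2*v) du + (2*u) dv
  For the y component: f_2(F) = -4*u*v; d F_2 = (-3) du + (-2) dv
  For the z component: f_3(F) = -3*u^2 - 3*v; d F_3 = (2*u) du + (1) dv
Combining and collecting du, dv coefficients:
  coeff of du: -6*u^3 + 6*u^2*v + 18*u*v + 14*v^2
  coeff of dv: 6*u^3 + 9*u^2 + 22*u*v - 3*v
F^* omega = (-6*u^3 + 6*u^2*v + 18*u*v + 14*v^2) du + (6*u^3 + 9*u^2 + 22*u*v - 3*v) dv.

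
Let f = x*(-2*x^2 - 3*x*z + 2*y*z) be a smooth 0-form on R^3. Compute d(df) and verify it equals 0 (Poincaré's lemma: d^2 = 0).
d(df) = 0

Step 1: df = sum_i (∂f/∂x_i) dx_i = (-6*x^2 - 6*x*z + 2*y*z) dx + (2*x*z) dy + (x*(-3*x + 2*y)) dz.
Step 2: Apply d again. Using the 1-form formula, the coefficient of dx ∧ dy in d(df) is ∂^2 f/∂x ∂y - ∂^2 f/∂y ∂x = (2*z) - (2*z) = 0 (equality of mixed partials for smooth f).
Similarly for dx ∧ dz and dy ∧ dz — all coefficients vanish. So d(df) = 0.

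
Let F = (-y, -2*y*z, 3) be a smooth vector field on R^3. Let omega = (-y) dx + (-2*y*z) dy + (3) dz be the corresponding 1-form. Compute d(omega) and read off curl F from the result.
d(omega) = (2*y) dy ∧ dz + (0) dz ∧ dx + (1) dx ∧ dy; curl F = (2*y, 0, 1)

d omega = sum_{i<j} (∂f_j/∂x_i - ∂f_i/∂x_j) dx_i ∧ dx_j. Under the identification (dy ∧ dz, dz ∧ dx, dx ∧ dy) ↔ (e_x, e_y, e_z), the coefficients are exactly the components of curl F. Compute:
  ∂R/∂y - ∂Q/∂z = (0) - (-2*y) = 2*y
  ∂P/∂z - ∂R/∂x = (0) - (0) = 0
  ∂Q/∂x - ∂P/∂y = (0) - (-1) = 1.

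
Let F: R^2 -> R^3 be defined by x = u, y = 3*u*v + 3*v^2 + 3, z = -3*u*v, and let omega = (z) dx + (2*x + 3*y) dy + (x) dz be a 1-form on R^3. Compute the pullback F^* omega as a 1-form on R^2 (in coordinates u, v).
F^* omega = (27*v*(u*v + v^2 + 1)) du + (27*u^2*v + 3*u^2 + 81*u*v^2 + 12*u*v + 27*u + 54*v^3 + 54*v) dv

Using F^*(f dg) = (f ∘ F) d(g ∘ F), substitute each coordinate x_i by F_i(u, v) in f_i, and replace dx_i by d F_i = (∂F_i/∂u) du + (∂F_i/∂v) dv.
  For the x component: f_1(F) = -3*u*v; d F_1 = (1) du + (0) dv
  For the y component: f_2(F) = 9*u*v + 2*u + 9*v^2 + 9; d F_2 = (3*v) du + (3*u + 6*v) dv
  For the z component: f_3(F) = u; d F_3 = (-3*v) du + (-3*u) dv
Combining and collecting du, dv coefficients:
  coeff of du: 27*v*(u*v + v^2 + 1)
  coeff of dv: 27*u^2*v + 3*u^2 + 81*u*v^2 + 12*u*v + 27*u + 54*v^3 + 54*v
F^* omega = (27*v*(u*v + v^2 + 1)) du + (27*u^2*v + 3*u^2 + 81*u*v^2 + 12*u*v + 27*u + 54*v^3 + 54*v) dv.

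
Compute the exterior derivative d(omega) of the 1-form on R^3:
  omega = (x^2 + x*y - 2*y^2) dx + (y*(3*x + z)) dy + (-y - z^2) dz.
d(omega) = (-x + 7*y) dx ∧ dy + (-y - 1) dy ∧ dz

For a 1-form omega = sum_i f_i dx_i, the exterior derivative is
  d(omega) = sum_{i < j} (∂f_j/∂x_i - ∂f_i/∂x_j) dx_i ∧ dx_j.
  coefficient of dx ∧ dy: ∂f_2/∂x - ∂f_1/∂y = ∂(y*(3*x + z))/∂x - ∂(x^2 + x*y - 2*y^2)/∂y = -x + 7*y
  coefficient of dy ∧ dz: ∂f_3/∂y - ∂f_2/∂z = ∂(-y - z^2)/∂y - ∂(y*(3*x + z))/∂z = -y - 1
Assembling: d(omega) = (-x + 7*y) dx ∧ dy + (-y - 1) dy ∧ dz.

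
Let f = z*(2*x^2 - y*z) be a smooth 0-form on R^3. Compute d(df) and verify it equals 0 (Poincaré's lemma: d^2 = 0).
d(df) = 0

Step 1: df = sum_i (∂f/∂x_i) dx_i = (4*x*z) dx + (-z^2) dy + (2*x^2 - 2*y*z) dz.
Step 2: Apply d again. Using the 1-form formula, the coefficient of dx ∧ dy in d(df) is ∂^2 f/∂x ∂y - ∂^2 f/∂y ∂x = (0) - (0) = 0 (equality of mixed partials for smooth f).
Similarly for dx ∧ dz and dy ∧ dz — all coefficients vanish. So d(df) = 0.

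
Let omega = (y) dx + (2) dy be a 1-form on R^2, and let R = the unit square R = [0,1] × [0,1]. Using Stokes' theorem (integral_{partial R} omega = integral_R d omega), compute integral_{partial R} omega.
integral_(partial R) omega = -1

Stokes: integral_partial_R omega = integral_R d omega with d omega = (∂Q/∂x - ∂P/∂y) dx ∧ dy.
  ∂Q/∂x = 0
  ∂P/∂y = 1
  integrand = ∂Q/∂x - ∂P/∂y = -1.
Integrating over R: integral_0^1 integral_0^1 (-1) dx dy = -1.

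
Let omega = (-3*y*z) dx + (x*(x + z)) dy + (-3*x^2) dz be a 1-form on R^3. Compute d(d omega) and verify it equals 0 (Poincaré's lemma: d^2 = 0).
d(d omega) = 0

Step 1: d omega = sum_{i<j} (∂f_j/∂x_i - ∂f_i/∂x_j) dx_i ∧ dx_j:
  coeff of dx ∧ dy: 2*x + 4*z
  coeff of dx ∧ dz: -6*x + 3*y
  coeff of dy ∧ dz: -x
Step 2: Apply d again to each 2-form coefficient. The only possible 3-form in R^3 is dx ∧ dy ∧ dz, with coefficient
  ∂(coeff of dy∧dz)/∂x - ∂(coeff of dx∧dz)/∂y + ∂(coeff of dx∧dy)/∂z
  = ∂/∂x (-x) - ∂/∂y (-6*x + 3*y) + ∂/∂z (2*x + 4*z).
Each of these terms simplifies to sums of mixed partials that cancel in pairs. The result is 0 (by equality of mixed partials for smooth functions — Schwarz / Clairaut).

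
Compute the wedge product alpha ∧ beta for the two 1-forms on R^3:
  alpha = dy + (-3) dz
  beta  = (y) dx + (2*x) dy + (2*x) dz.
alpha ∧ beta = (-y) dx ∧ dy + (8*x) dy ∧ dz + (3*y) dx ∧ dz

Distribute the wedge, using dx_i ∧ dx_j = -dx_j ∧ dx_i and dx_i ∧ dx_i = 0. For each pair (i, j) with i < j, the coefficient of dx_i ∧ dx_j in alpha ∧ beta is (alpha_i * beta_j - alpha_j * beta_i). Collecting: alpha ∧ beta = (-y) dx ∧ dy + (8*x) dy ∧ dz + (3*y) dx ∧ dz.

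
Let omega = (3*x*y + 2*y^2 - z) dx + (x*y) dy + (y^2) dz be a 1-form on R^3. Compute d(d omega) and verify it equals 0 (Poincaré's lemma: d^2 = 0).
d(d omega) = 0

Step 1: d omega = sum_{i<j} (∂f_j/∂x_i - ∂f_i/∂x_j) dx_i ∧ dx_j:
  coeff of dx ∧ dy: -3*x - 3*y
  coeff of dx ∧ dz: 1
  coeff of dy ∧ dz: 2*y
Step 2: Apply d again to each 2-form coefficient. The only possible 3-form in R^3 is dx ∧ dy ∧ dz, with coefficient
  ∂(coeff of dy∧dz)/∂x - ∂(coeff of dx∧dz)/∂y + ∂(coeff of dx∧dy)/∂z
  = ∂/∂x (2*y) - ∂/∂y (1) + ∂/∂z (-3*x - 3*y).
Each of these terms simplifies to sums of mixed partials that cancel in pairs. The result is 0 (by equality of mixed partials for smooth functions — Schwarz / Clairaut).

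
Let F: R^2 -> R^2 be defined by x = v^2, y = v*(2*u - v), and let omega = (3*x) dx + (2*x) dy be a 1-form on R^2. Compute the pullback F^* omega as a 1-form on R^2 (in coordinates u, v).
F^* omega = (4*v^3) du + (2*v^2*(2*u + v)) dv

Using F^*(f dg) = (f ∘ F) d(g ∘ F), substitute each coordinate x_i by F_i(u, v) in f_i, and replace dx_i by d F_i = (∂F_i/∂u) du + (∂F_i/∂v) dv.
  For the x component: f_1(F) = 3*v^2; d F_1 = (0) du + (2*v) dv
  For the y component: f_2(F) = 2*v^2; d F_2 = (2*v) du + (2*u - 2*v) dv
Combining and collecting du, dv coefficients:
  coeff of du: 4*v^3
  coeff of dv: 2*v^2*(2*u + v)
F^* omega = (4*v^3) du + (2*v^2*(2*u + v)) dv.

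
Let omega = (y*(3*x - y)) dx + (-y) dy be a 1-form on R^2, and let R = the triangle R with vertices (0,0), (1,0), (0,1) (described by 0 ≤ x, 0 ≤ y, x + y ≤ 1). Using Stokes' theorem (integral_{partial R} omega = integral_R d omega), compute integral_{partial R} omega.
integral_(partial R) omega = -1/6

Stokes: integral_partial_R omega = integral_R d omega with d omega = (∂Q/∂x - ∂P/∂y) dx ∧ dy.
  ∂Q/∂x = 0
  ∂P/∂y = 3*x - 2*y
  integrand = ∂Q/∂x - ∂P/∂y = -3*x + 2*y.
Integrating over R: integral_0^1 integral_0^{1-x} (-3*x + 2*y) dy dx = -1/6.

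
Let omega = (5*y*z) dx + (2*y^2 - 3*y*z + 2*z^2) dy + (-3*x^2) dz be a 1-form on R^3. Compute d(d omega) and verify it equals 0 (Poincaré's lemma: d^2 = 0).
d(d omega) = 0

Step 1: d omega = sum_{i<j} (∂f_j/∂x_i - ∂f_i/∂x_j) dx_i ∧ dx_j:
  coeff of dx ∧ dy: -5*z
  coeff of dx ∧ dz: -6*x - 5*y
  coeff of dy ∧ dz: 3*y - 4*z
Step 2: Apply d again to each 2-form coefficient. The only possible 3-form in R^3 is dx ∧ dy ∧ dz, with coefficient
  ∂(coeff of dy∧dz)/∂x - ∂(coeff of dx∧dz)/∂y + ∂(coeff of dx∧dy)/∂z
  = ∂/∂x (3*y - 4*z) - ∂/∂y (-6*x - 5*y) + ∂/∂z (-5*z).
Each of these terms simplifies to sums of mixed partials that cancel in pairs. The result is 0 (by equality of mixed partials for smooth functions — Schwarz / Clairaut).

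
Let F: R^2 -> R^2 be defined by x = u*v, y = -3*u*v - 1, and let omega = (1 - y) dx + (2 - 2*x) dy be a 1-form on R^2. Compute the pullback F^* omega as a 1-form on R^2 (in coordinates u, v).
F^* omega = (v*(9*u*v - 4)) du + (u*(9*u*v - 4)) dv

Using F^*(f dg) = (f ∘ F) d(g ∘ F), substitute each coordinate x_i by F_i(u, v) in f_i, and replace dx_i by d F_i = (∂F_i/∂u) du + (∂F_i/∂v) dv.
  For the x component: f_1(F) = 3*u*v + 2; d F_1 = (v) du + (u) dv
  For the y component: f_2(F) = -2*u*v + 2; d F_2 = (-3*v) du + (-3*u) dv
Combining and collecting du, dv coefficients:
  coeff of du: v*(9*u*v - 4)
  coeff of dv: u*(9*u*v - 4)
F^* omega = (v*(9*u*v - 4)) du + (u*(9*u*v - 4)) dv.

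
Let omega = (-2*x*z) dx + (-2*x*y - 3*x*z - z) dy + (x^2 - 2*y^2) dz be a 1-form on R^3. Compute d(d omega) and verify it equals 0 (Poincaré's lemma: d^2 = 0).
d(d omega) = 0

Step 1: d omega = sum_{i<j} (∂f_j/∂x_i - ∂f_i/∂x_j) dx_i ∧ dx_j:
  coeff of dx ∧ dy: -2*y - 3*z
  coeff of dx ∧ dz: 4*x
  coeff of dy ∧ dz: 3*x - 4*y + 1
Step 2: Apply d again to each 2-form coefficient. The only possible 3-form in R^3 is dx ∧ dy ∧ dz, with coefficient
  ∂(coeff of dy∧dz)/∂x - ∂(coeff of dx∧dz)/∂y + ∂(coeff of dx∧dy)/∂z
  = ∂/∂x (3*x - 4*y + 1) - ∂/∂y (4*x) + ∂/∂z (-2*y - 3*z).
Each of these terms simplifies to sums of mixed partials that cancel in pairs. The result is 0 (by equality of mixed partials for smooth functions — Schwarz / Clairaut).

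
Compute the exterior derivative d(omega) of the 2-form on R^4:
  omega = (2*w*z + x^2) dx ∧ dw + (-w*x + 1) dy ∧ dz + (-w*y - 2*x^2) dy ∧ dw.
d(omega) = (-2*w) dx ∧ dz ∧ dw + (-w) dx ∧ dy ∧ dz + (-x) dy ∧ dz ∧ dw + (-4*x) dx ∧ dy ∧ dw

For a 2-form omega = sum_{i<j} g_{ij} dx_i ∧ dx_j, the exterior derivative is
  d(omega) = sum_{i<j} d(g_{ij}) ∧ dx_i ∧ dx_j = sum_{i<j, k} (∂g_{ij}/∂x_k) dx_k ∧ dx_i ∧ dx_j.
Expand each term, using dx_k ∧ dx_i ∧ dx_j = sgn(permutation) dx_{(a)} ∧ dx_{(b)} ∧ dx_{(c)} with (a < b < c) sorted:
  d(2*w*z + x^2) includes (∂/∂z)(2*w*z + x^2) dz = (2*w) dz, which multiplied by dx ∧ dw gives (-2*w) dx ∧ dz ∧ dw
  d(-w*x + 1) includes (∂/∂x)(-w*x + 1) dx = (-w) dx, which multiplied by dy ∧ dz gives (-w) dx ∧ dy ∧ dz
  d(-w*x + 1) includes (∂/∂w)(-w*x + 1) dw = (-x) dw, which multiplied by dy ∧ dz gives (-x) dy ∧ dz ∧ dw
  d(-w*y - 2*x^2) includes (∂/∂x)(-w*y - 2*x^2) dx = (-4*x) dx, which multiplied by dy ∧ dw gives (-4*x) dx ∧ dy ∧ dw
Collecting like 3-forms: d(omega) = (-2*w) dx ∧ dz ∧ dw + (-w) dx ∧ dy ∧ dz + (-x) dy ∧ dz ∧ dw + (-4*x) dx ∧ dy ∧ dw.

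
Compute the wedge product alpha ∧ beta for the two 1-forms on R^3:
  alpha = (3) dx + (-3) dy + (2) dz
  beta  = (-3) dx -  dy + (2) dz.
alpha ∧ beta = (-12) dx ∧ dy + (12) dx ∧ dz + (-4) dy ∧ dz

Distribute the wedge, using dx_i ∧ dx_j = -dx_j ∧ dx_i and dx_i ∧ dx_i = 0. For each pair (i, j) with i < j, the coefficient of dx_i ∧ dx_j in alpha ∧ beta is (alpha_i * beta_j - alpha_j * beta_i). Collecting: alpha ∧ beta = (-12) dx ∧ dy + (12) dx ∧ dz + (-4) dy ∧ dz.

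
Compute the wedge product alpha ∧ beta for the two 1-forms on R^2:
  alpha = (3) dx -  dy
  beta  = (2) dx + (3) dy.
alpha ∧ beta = (11) dx ∧ dy

Distribute the wedge, using dx_i ∧ dx_j = -dx_j ∧ dx_i and dx_i ∧ dx_i = 0. For each pair (i, j) with i < j, the coefficient of dx_i ∧ dx_j in alpha ∧ beta is (alpha_i * beta_j - alpha_j * beta_i). Collecting: alpha ∧ beta = (11) dx ∧ dy.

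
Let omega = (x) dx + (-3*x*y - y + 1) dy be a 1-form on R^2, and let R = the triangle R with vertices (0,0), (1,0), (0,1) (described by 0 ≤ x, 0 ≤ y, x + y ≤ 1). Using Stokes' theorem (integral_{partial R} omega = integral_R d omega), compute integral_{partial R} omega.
integral_(partial R) omega = -1/2

Stokes: integral_partial_R omega = integral_R d omega with d omega = (∂Q/∂x - ∂P/∂y) dx ∧ dy.
  ∂Q/∂x = -3*y
  ∂P/∂y = 0
  integrand = ∂Q/∂x - ∂P/∂y = -3*y.
Integrating over R: integral_0^1 integral_0^{1-x} (-3*y) dy dx = -1/2.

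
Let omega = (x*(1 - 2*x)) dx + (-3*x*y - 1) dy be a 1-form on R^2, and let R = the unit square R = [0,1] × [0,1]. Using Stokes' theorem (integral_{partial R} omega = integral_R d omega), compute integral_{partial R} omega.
integral_(partial R) omega = -3/2

Stokes: integral_partial_R omega = integral_R d omega with d omega = (∂Q/∂x - ∂P/∂y) dx ∧ dy.
  ∂Q/∂x = -3*y
  ∂P/∂y = 0
  integrand = ∂Q/∂x - ∂P/∂y = -3*y.
Integrating over R: integral_0^1 integral_0^1 (-3*y) dx dy = -3/2.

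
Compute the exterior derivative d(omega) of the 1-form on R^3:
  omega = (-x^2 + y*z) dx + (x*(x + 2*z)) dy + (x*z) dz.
d(omega) = (2*x + z) dx ∧ dy + (-y + z) dx ∧ dz + (-2*x) dy ∧ dz

For a 1-form omega = sum_i f_i dx_i, the exterior derivative is
  d(omega) = sum_{i < j} (∂f_j/∂x_i - ∂f_i/∂x_j) dx_i ∧ dx_j.
  coefficient of dx ∧ dy: ∂f_2/∂x - ∂f_1/∂y = ∂(x*(x + 2*z))/∂x - ∂(-x^2 + y*z)/∂y = 2*x + z
  coefficient of dx ∧ dz: ∂f_3/∂x - ∂f_1/∂z = ∂(x*z)/∂x - ∂(-x^2 + y*z)/∂z = -y + z
  coefficient of dy ∧ dz: ∂f_3/∂y - ∂f_2/∂z = ∂(x*z)/∂y - ∂(x*(x + 2*z))/∂z = -2*x
Assembling: d(omega) = (2*x + z) dx ∧ dy + (-y + z) dx ∧ dz + (-2*x) dy ∧ dz.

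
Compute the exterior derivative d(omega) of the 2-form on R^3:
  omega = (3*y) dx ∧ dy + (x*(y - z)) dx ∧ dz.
d(omega) = (-x) dx ∧ dy ∧ dz

For a 2-form omega = sum_{i<j} g_{ij} dx_i ∧ dx_j, the exterior derivative is
  d(omega) = sum_{i<j} d(g_{ij}) ∧ dx_i ∧ dx_j = sum_{i<j, k} (∂g_{ij}/∂x_k) dx_k ∧ dx_i ∧ dx_j.
Expand each term, using dx_k ∧ dx_i ∧ dx_j = sgn(permutation) dx_{(a)} ∧ dx_{(b)} ∧ dx_{(c)} with (a < b < c) sorted:
  d(x*(y - z)) includes (∂/∂y)(x*(y - z)) dy = (x) dy, which multiplied by dx ∧ dz gives (-x) dx ∧ dy ∧ dz
Collecting like 3-forms: d(omega) = (-x) dx ∧ dy ∧ dz.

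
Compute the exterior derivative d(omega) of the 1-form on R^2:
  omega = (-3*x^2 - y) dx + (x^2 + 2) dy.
d(omega) = (2*x + 1) dx ∧ dy

For a 1-form omega = sum_i f_i dx_i, the exterior derivative is
  d(omega) = sum_{i < j} (∂f_j/∂x_i - ∂f_i/∂x_j) dx_i ∧ dx_j.
  coefficient of dx ∧ dy: ∂f_2/∂x - ∂f_1/∂y = ∂(x^2 + 2)/∂x - ∂(-3*x^2 - y)/∂y = 2*x + 1
Assembling: d(omega) = (2*x + 1) dx ∧ dy.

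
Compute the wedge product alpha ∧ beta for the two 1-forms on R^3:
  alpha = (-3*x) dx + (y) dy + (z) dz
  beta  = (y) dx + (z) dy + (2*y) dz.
alpha ∧ beta = (-3*x*z - y^2) dx ∧ dy + (-y*(6*x + z)) dx ∧ dz + (2*y^2 - z^2) dy ∧ dz

Distribute the wedge, using dx_i ∧ dx_j = -dx_j ∧ dx_i and dx_i ∧ dx_i = 0. For each pair (i, j) with i < j, the coefficient of dx_i ∧ dx_j in alpha ∧ beta is (alpha_i * beta_j - alpha_j * beta_i). Collecting: alpha ∧ beta = (-3*x*z - y^2) dx ∧ dy + (-y*(6*x + z)) dx ∧ dz + (2*y^2 - z^2) dy ∧ dz.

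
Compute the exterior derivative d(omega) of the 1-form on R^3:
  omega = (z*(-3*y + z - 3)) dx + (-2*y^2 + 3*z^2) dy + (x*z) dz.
d(omega) = (3*z) dx ∧ dy + (3*y - z + 3) dx ∧ dz + (-6*z) dy ∧ dz

For a 1-form omega = sum_i f_i dx_i, the exterior derivative is
  d(omega) = sum_{i < j} (∂f_j/∂x_i - ∂f_i/∂x_j) dx_i ∧ dx_j.
  coefficient of dx ∧ dy: ∂f_2/∂x - ∂f_1/∂y = ∂(-2*y^2 + 3*z^2)/∂x - ∂(z*(-3*y + z - 3))/∂y = 3*z
  coefficient of dx ∧ dz: ∂f_3/∂x - ∂f_1/∂z = ∂(x*z)/∂x - ∂(z*(-3*y + z - 3))/∂z = 3*y - z + 3
  coefficient of dy ∧ dz: ∂f_3/∂y - ∂f_2/∂z = ∂(x*z)/∂y - ∂(-2*y^2 + 3*z^2)/∂z = -6*z
Assembling: d(omega) = (3*z) dx ∧ dy + (3*y - z + 3) dx ∧ dz + (-6*z) dy ∧ dz.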